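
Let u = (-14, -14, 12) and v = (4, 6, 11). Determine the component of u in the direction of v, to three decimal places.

-0.608

u · v = (-14)·4 + (-14)·6 + 12·11 = -56 - 84 + 132 = -8
|v| = √(16 + 36 + 121) = √173 ≈ 13.1529
comp_v u = -8 / √173 ≈ -0.608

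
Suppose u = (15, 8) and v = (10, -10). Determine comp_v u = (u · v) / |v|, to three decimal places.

4.950

u · v = 15·10 + 8·(-10) = 150 - 80 = 70
|v| = √(100 + 100) = √200 ≈ 14.1421
comp_v u = 70 / √200 ≈ 4.950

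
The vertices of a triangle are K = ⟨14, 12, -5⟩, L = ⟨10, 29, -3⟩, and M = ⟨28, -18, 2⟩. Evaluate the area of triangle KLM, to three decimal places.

110.794

KL = (-4, 17, 2),  KM = (14, -30, 7)
i: 17·7 - 2·(-30) = 119 - (-60) = 179
j: 2·14 - (-4)·7 = 28 - (-28) = 56
k: (-4)·(-30) - 17·14 = 120 - 238 = -118
KL × KM = (179, 56, -118)
|KL × KM| = √49101 ≈ 221.5875
area = ½ · 221.5875 ≈ 110.794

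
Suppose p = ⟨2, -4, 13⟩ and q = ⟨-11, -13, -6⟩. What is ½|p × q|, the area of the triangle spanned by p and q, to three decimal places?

121.768

i: (-4)·(-6) - 13·(-13) = 24 - (-169) = 193
j: 13·(-11) - 2·(-6) = -143 - (-12) = -131
k: 2·(-13) - (-4)·(-11) = -26 - 44 = -70
p × q = (193, -131, -70)
|p × q| = √(193² + (-131)² + (-70)²) = √59310 ≈ 243.5364
area = ½ · 243.5364 ≈ 121.768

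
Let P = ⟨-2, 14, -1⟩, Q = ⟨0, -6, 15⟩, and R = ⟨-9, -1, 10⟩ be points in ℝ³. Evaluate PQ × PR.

PQ = (2, -20, 16)
PR = (-7, -15, 11)
i: (-20)·11 - 16·(-15) = -220 - (-240) = 20
j: 16·(-7) - 2·11 = -112 - 22 = -134
k: 2·(-15) - (-20)·(-7) = -30 - 140 = -170
PQ × PR = (20, -134, -170)

(20, -134, -170)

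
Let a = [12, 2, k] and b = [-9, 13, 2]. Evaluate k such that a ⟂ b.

a · b = 12·(-9) + 2·13 + k·2 = -82 + 2k
Set equal to 0: 2k = 82, so k = 41.

41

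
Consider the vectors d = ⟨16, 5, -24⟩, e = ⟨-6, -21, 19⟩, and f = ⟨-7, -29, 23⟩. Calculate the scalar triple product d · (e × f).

e × f:
i: (-21)·23 - 19·(-29) = -483 - (-551) = 68
j: 19·(-7) - (-6)·23 = -133 - (-138) = 5
k: (-6)·(-29) - (-21)·(-7) = 174 - 147 = 27
e × f = (68, 5, 27)
d · (e × f) = 16·68 + 5·5 + (-24)·27 = 1088 + 25 - 648 = 465

465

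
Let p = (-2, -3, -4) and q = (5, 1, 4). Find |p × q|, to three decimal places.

19.416

i: (-3)·4 - (-4)·1 = -12 - (-4) = -8
j: (-4)·5 - (-2)·4 = -20 - (-8) = -12
k: (-2)·1 - (-3)·5 = -2 - (-15) = 13
p × q = (-8, -12, 13)
|p × q| = √((-8)² + (-12)² + 13²) = √377 ≈ 19.4165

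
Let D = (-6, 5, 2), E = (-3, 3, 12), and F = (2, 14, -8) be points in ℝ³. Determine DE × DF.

DE = (3, -2, 10)
DF = (8, 9, -10)
i: (-2)·(-10) - 10·9 = 20 - 90 = -70
j: 10·8 - 3·(-10) = 80 - (-30) = 110
k: 3·9 - (-2)·8 = 27 - (-16) = 43
DE × DF = (-70, 110, 43)

(-70, 110, 43)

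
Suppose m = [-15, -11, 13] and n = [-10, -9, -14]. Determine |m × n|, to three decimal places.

i: (-11)·(-14) - 13·(-9) = 154 - (-117) = 271
j: 13·(-10) - (-15)·(-14) = -130 - 210 = -340
k: (-15)·(-9) - (-11)·(-10) = 135 - 110 = 25
m × n = (271, -340, 25)
|m × n| = √(271² + (-340)² + 25²) = √189666 ≈ 435.5066

435.507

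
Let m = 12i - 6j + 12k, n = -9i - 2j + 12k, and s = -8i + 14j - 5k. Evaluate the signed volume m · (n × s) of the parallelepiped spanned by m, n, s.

n × s:
i: (-2)·(-5) - 12·14 = 10 - 168 = -158
j: 12·(-8) - (-9)·(-5) = -96 - 45 = -141
k: (-9)·14 - (-2)·(-8) = -126 - 16 = -142
n × s = (-158, -141, -142)
m · (n × s) = 12·(-158) + (-6)·(-141) + 12·(-142) = -1896 + 846 - 1704 = -2754

-2754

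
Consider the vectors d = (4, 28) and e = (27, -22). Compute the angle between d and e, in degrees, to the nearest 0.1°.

d · e = 4·27 + 28·(-22) = 108 - 616 = -508
|d|² = 16 + 784 = 800,  |d| = √800 ≈ 28.284271
|e|² = 729 + 484 = 1213,  |e| = √1213 ≈ 34.828150
cos θ = -508 / (28.284271 · 34.828150) ≈ -0.51569
θ = arccos(-0.51569) ≈ 121.0°

121.0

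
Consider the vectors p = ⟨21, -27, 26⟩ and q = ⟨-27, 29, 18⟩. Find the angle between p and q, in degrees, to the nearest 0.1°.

p · q = 21·(-27) + (-27)·29 + 26·18 = -567 - 783 + 468 = -882
|p|² = 441 + 729 + 676 = 1846,  |p| = √1846 ≈ 42.965102
|q|² = 729 + 841 + 324 = 1894,  |q| = √1894 ≈ 43.520110
cos θ = -882 / (42.965102 · 43.520110) ≈ -0.47170
θ = arccos(-0.47170) ≈ 118.1°

118.1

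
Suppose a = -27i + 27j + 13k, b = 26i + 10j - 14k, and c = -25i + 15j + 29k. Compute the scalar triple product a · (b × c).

b × c:
i: 10·29 - (-14)·15 = 290 - (-210) = 500
j: (-14)·(-25) - 26·29 = 350 - 754 = -404
k: 26·15 - 10·(-25) = 390 - (-250) = 640
b × c = (500, -404, 640)
a · (b × c) = (-27)·500 + 27·(-404) + 13·640 = -13500 - 10908 + 8320 = -16088

-16088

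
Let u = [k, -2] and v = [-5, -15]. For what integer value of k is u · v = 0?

6

u · v = k·(-5) + (-2)·(-15) = 30 - 5k
Set equal to 0: -5k = -30, so k = 6.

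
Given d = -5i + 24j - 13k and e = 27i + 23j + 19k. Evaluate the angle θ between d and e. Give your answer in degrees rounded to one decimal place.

81.2

d · e = (-5)·27 + 24·23 + (-13)·19 = -135 + 552 - 247 = 170
|d|² = 25 + 576 + 169 = 770,  |d| = √770 ≈ 27.748874
|e|² = 729 + 529 + 361 = 1619,  |e| = √1619 ≈ 40.236799
cos θ = 170 / (27.748874 · 40.236799) ≈ 0.15226
θ = arccos(0.15226) ≈ 81.2°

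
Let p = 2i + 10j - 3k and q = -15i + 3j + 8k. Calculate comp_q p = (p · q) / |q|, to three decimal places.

-1.390

p · q = 2·(-15) + 10·3 + (-3)·8 = -30 + 30 - 24 = -24
|q| = √(225 + 9 + 64) = √298 ≈ 17.2627
comp_q p = -24 / √298 ≈ -1.390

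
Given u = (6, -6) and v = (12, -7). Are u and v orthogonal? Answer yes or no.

no

u · v = 6·12 + (-6)·(-7) = 72 + 42 = 114
Nonzero, so the vectors are not orthogonal.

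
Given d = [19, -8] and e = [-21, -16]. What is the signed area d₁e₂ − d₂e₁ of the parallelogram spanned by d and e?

-472

19·(-16) - (-8)·(-21) = -304 - 168 = -472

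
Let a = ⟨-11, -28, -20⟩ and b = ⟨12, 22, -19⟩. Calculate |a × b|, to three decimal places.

1074.812

i: (-28)·(-19) - (-20)·22 = 532 - (-440) = 972
j: (-20)·12 - (-11)·(-19) = -240 - 209 = -449
k: (-11)·22 - (-28)·12 = -242 - (-336) = 94
a × b = (972, -449, 94)
|a × b| = √(972² + (-449)² + 94²) = √1155221 ≈ 1074.8121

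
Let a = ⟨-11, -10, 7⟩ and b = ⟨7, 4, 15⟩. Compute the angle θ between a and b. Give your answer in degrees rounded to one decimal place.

92.5

a · b = (-11)·7 + (-10)·4 + 7·15 = -77 - 40 + 105 = -12
|a|² = 121 + 100 + 49 = 270,  |a| = √270 ≈ 16.431677
|b|² = 49 + 16 + 225 = 290,  |b| = √290 ≈ 17.029386
cos θ = -12 / (16.431677 · 17.029386) ≈ -0.04288
θ = arccos(-0.04288) ≈ 92.5°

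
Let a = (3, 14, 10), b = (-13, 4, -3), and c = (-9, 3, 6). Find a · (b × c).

1539

b × c:
i: 4·6 - (-3)·3 = 24 - (-9) = 33
j: (-3)·(-9) - (-13)·6 = 27 - (-78) = 105
k: (-13)·3 - 4·(-9) = -39 - (-36) = -3
b × c = (33, 105, -3)
a · (b × c) = 3·33 + 14·105 + 10·(-3) = 99 + 1470 - 30 = 1539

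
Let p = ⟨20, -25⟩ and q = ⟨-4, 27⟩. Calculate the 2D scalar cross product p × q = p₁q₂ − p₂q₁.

20·27 - (-25)·(-4) = 540 - 100 = 440

440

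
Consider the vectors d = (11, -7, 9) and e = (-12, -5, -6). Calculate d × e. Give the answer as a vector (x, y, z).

i: (-7)·(-6) - 9·(-5) = 42 - (-45) = 87
j: 9·(-12) - 11·(-6) = -108 - (-66) = -42
k: 11·(-5) - (-7)·(-12) = -55 - 84 = -139
d × e = (87, -42, -139)

(87, -42, -139)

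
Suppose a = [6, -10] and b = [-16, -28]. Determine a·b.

184

a · b = 6·(-16) + (-10)·(-28) = -96 + 280 = 184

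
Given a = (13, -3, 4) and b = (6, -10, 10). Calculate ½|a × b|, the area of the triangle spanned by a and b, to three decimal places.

i: (-3)·10 - 4·(-10) = -30 - (-40) = 10
j: 4·6 - 13·10 = 24 - 130 = -106
k: 13·(-10) - (-3)·6 = -130 - (-18) = -112
a × b = (10, -106, -112)
|a × b| = √(10² + (-106)² + (-112)²) = √23880 ≈ 154.5316
area = ½ · 154.5316 ≈ 77.266

77.266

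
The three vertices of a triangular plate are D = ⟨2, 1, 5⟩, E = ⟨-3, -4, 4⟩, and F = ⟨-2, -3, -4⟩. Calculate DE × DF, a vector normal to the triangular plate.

DE = (-5, -5, -1)
DF = (-4, -4, -9)
i: (-5)·(-9) - (-1)·(-4) = 45 - 4 = 41
j: (-1)·(-4) - (-5)·(-9) = 4 - 45 = -41
k: (-5)·(-4) - (-5)·(-4) = 20 - 20 = 0
DE × DF = (41, -41, 0)

(41, -41, 0)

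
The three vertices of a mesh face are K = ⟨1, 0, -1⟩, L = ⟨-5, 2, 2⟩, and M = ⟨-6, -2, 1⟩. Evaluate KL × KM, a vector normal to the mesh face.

KL = (-6, 2, 3)
KM = (-7, -2, 2)
i: 2·2 - 3·(-2) = 4 - (-6) = 10
j: 3·(-7) - (-6)·2 = -21 - (-12) = -9
k: (-6)·(-2) - 2·(-7) = 12 - (-14) = 26
KL × KM = (10, -9, 26)

(10, -9, 26)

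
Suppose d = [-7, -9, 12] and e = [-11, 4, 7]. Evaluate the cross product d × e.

i: (-9)·7 - 12·4 = -63 - 48 = -111
j: 12·(-11) - (-7)·7 = -132 - (-49) = -83
k: (-7)·4 - (-9)·(-11) = -28 - 99 = -127
d × e = (-111, -83, -127)

(-111, -83, -127)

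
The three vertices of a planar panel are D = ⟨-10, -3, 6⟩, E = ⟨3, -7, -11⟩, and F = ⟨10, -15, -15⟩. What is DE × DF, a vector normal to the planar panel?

DE = (13, -4, -17)
DF = (20, -12, -21)
i: (-4)·(-21) - (-17)·(-12) = 84 - 204 = -120
j: (-17)·20 - 13·(-21) = -340 - (-273) = -67
k: 13·(-12) - (-4)·20 = -156 - (-80) = -76
DE × DF = (-120, -67, -76)

(-120, -67, -76)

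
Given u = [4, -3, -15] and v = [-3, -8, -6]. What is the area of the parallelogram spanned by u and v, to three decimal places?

129.792

i: (-3)·(-6) - (-15)·(-8) = 18 - 120 = -102
j: (-15)·(-3) - 4·(-6) = 45 - (-24) = 69
k: 4·(-8) - (-3)·(-3) = -32 - 9 = -41
u × v = (-102, 69, -41)
|u × v| = √((-102)² + 69² + (-41)²) = √16846 ≈ 129.7921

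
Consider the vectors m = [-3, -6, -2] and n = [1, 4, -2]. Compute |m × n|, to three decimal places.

22.361

i: (-6)·(-2) - (-2)·4 = 12 - (-8) = 20
j: (-2)·1 - (-3)·(-2) = -2 - 6 = -8
k: (-3)·4 - (-6)·1 = -12 - (-6) = -6
m × n = (20, -8, -6)
|m × n| = √(20² + (-8)² + (-6)²) = √500 ≈ 22.3607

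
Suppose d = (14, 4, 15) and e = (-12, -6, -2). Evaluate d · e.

-222

d · e = 14·(-12) + 4·(-6) + 15·(-2) = -168 - 24 - 30 = -222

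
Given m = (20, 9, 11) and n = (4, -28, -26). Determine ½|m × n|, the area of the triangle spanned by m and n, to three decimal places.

411.943

i: 9·(-26) - 11·(-28) = -234 - (-308) = 74
j: 11·4 - 20·(-26) = 44 - (-520) = 564
k: 20·(-28) - 9·4 = -560 - 36 = -596
m × n = (74, 564, -596)
|m × n| = √(74² + 564² + (-596)²) = √678788 ≈ 823.8859
area = ½ · 823.8859 ≈ 411.943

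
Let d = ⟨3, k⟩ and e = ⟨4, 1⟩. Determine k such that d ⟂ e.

d · e = 3·4 + k·1 = 12 + 1k
Set equal to 0: 1k = -12, so k = -12.

-12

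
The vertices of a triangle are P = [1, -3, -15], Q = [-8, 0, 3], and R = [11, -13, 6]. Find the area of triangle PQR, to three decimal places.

222.941

PQ = (-9, 3, 18),  PR = (10, -10, 21)
i: 3·21 - 18·(-10) = 63 - (-180) = 243
j: 18·10 - (-9)·21 = 180 - (-189) = 369
k: (-9)·(-10) - 3·10 = 90 - 30 = 60
PQ × PR = (243, 369, 60)
|PQ × PR| = √198810 ≈ 445.8812
area = ½ · 445.8812 ≈ 222.941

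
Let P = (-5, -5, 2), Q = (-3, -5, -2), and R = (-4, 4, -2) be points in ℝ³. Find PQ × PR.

(36, 4, 18)

PQ = (2, 0, -4)
PR = (1, 9, -4)
i: 0·(-4) - (-4)·9 = 0 - (-36) = 36
j: (-4)·1 - 2·(-4) = -4 - (-8) = 4
k: 2·9 - 0·1 = 18 - 0 = 18
PQ × PR = (36, 4, 18)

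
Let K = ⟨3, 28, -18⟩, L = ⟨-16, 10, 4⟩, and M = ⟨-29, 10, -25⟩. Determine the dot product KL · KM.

778

KL = L − K = (-19, -18, 22)
KM = M − K = (-32, -18, -7)
KL · KM = (-19)·(-32) + (-18)·(-18) + 22·(-7) = 608 + 324 - 154 = 778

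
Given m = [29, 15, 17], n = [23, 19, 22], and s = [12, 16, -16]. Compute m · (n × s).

-7164

n × s:
i: 19·(-16) - 22·16 = -304 - 352 = -656
j: 22·12 - 23·(-16) = 264 - (-368) = 632
k: 23·16 - 19·12 = 368 - 228 = 140
n × s = (-656, 632, 140)
m · (n × s) = 29·(-656) + 15·632 + 17·140 = -19024 + 9480 + 2380 = -7164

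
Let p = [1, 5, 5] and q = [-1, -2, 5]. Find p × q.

(35, -10, 3)

i: 5·5 - 5·(-2) = 25 - (-10) = 35
j: 5·(-1) - 1·5 = -5 - 5 = -10
k: 1·(-2) - 5·(-1) = -2 - (-5) = 3
p × q = (35, -10, 3)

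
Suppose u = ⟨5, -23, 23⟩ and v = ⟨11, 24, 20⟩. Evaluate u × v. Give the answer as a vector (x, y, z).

i: (-23)·20 - 23·24 = -460 - 552 = -1012
j: 23·11 - 5·20 = 253 - 100 = 153
k: 5·24 - (-23)·11 = 120 - (-253) = 373
u × v = (-1012, 153, 373)

(-1012, 153, 373)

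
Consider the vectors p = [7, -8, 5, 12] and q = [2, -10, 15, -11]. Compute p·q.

p · q = 7·2 + (-8)·(-10) + 5·15 + 12·(-11) = 14 + 80 + 75 - 132 = 37

37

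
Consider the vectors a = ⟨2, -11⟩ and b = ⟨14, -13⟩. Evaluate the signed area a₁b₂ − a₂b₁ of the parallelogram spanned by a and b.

128

2·(-13) - (-11)·14 = -26 - (-154) = 128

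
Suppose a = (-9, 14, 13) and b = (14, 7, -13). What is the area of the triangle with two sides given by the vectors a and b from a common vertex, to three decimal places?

190.942

i: 14·(-13) - 13·7 = -182 - 91 = -273
j: 13·14 - (-9)·(-13) = 182 - 117 = 65
k: (-9)·7 - 14·14 = -63 - 196 = -259
a × b = (-273, 65, -259)
|a × b| = √((-273)² + 65² + (-259)²) = √145835 ≈ 381.8835
area = ½ · 381.8835 ≈ 190.942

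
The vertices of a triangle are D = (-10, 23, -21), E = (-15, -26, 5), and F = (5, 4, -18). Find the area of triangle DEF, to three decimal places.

DE = (-5, -49, 26),  DF = (15, -19, 3)
i: (-49)·3 - 26·(-19) = -147 - (-494) = 347
j: 26·15 - (-5)·3 = 390 - (-15) = 405
k: (-5)·(-19) - (-49)·15 = 95 - (-735) = 830
DE × DF = (347, 405, 830)
|DE × DF| = √973334 ≈ 986.5769
area = ½ · 986.5769 ≈ 493.288

493.288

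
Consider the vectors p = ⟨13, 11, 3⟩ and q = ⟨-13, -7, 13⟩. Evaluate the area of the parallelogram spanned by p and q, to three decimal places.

i: 11·13 - 3·(-7) = 143 - (-21) = 164
j: 3·(-13) - 13·13 = -39 - 169 = -208
k: 13·(-7) - 11·(-13) = -91 - (-143) = 52
p × q = (164, -208, 52)
|p × q| = √(164² + (-208)² + 52²) = √72864 ≈ 269.9333

269.933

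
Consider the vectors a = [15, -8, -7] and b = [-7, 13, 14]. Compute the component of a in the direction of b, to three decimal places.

-15.088

a · b = 15·(-7) + (-8)·13 + (-7)·14 = -105 - 104 - 98 = -307
|b| = √(49 + 169 + 196) = √414 ≈ 20.3470
comp_b a = -307 / √414 ≈ -15.088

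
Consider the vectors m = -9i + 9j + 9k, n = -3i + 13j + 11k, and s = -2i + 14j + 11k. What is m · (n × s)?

54

n × s:
i: 13·11 - 11·14 = 143 - 154 = -11
j: 11·(-2) - (-3)·11 = -22 - (-33) = 11
k: (-3)·14 - 13·(-2) = -42 - (-26) = -16
n × s = (-11, 11, -16)
m · (n × s) = (-9)·(-11) + 9·11 + 9·(-16) = 99 + 99 - 144 = 54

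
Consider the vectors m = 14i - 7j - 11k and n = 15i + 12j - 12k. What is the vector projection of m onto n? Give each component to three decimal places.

(7.544, 6.035, -6.035)

m · n = 14·15 + (-7)·12 + (-11)·(-12) = 210 - 84 + 132 = 258
|n|² = 225 + 144 + 144 = 513
proj_n m = (258/513) · (15, 12, -12) ≈ (7.544, 6.035, -6.035)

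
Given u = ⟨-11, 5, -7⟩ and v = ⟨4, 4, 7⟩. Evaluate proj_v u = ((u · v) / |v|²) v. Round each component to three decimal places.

(-3.605, -3.605, -6.309)

u · v = (-11)·4 + 5·4 + (-7)·7 = -44 + 20 - 49 = -73
|v|² = 16 + 16 + 49 = 81
proj_v u = (-73/81) · (4, 4, 7) ≈ (-3.605, -3.605, -6.309)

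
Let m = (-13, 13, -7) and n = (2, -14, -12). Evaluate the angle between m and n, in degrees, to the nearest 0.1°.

109.9

m · n = (-13)·2 + 13·(-14) + (-7)·(-12) = -26 - 182 + 84 = -124
|m|² = 169 + 169 + 49 = 387,  |m| = √387 ≈ 19.672316
|n|² = 4 + 196 + 144 = 344,  |n| = √344 ≈ 18.547237
cos θ = -124 / (19.672316 · 18.547237) ≈ -0.33985
θ = arccos(-0.33985) ≈ 109.9°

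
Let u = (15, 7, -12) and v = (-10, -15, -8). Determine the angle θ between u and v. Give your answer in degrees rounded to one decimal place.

113.2

u · v = 15·(-10) + 7·(-15) + (-12)·(-8) = -150 - 105 + 96 = -159
|u|² = 225 + 49 + 144 = 418,  |u| = √418 ≈ 20.445048
|v|² = 100 + 225 + 64 = 389,  |v| = √389 ≈ 19.723083
cos θ = -159 / (20.445048 · 19.723083) ≈ -0.39431
θ = arccos(-0.39431) ≈ 113.2°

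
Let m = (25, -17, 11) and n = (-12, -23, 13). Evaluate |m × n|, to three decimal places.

i: (-17)·13 - 11·(-23) = -221 - (-253) = 32
j: 11·(-12) - 25·13 = -132 - 325 = -457
k: 25·(-23) - (-17)·(-12) = -575 - 204 = -779
m × n = (32, -457, -779)
|m × n| = √(32² + (-457)² + (-779)²) = √816714 ≈ 903.7223

903.722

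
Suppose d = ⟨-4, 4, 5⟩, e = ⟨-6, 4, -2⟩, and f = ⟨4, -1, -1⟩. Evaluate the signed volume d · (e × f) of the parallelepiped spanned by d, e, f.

e × f:
i: 4·(-1) - (-2)·(-1) = -4 - 2 = -6
j: (-2)·4 - (-6)·(-1) = -8 - 6 = -14
k: (-6)·(-1) - 4·4 = 6 - 16 = -10
e × f = (-6, -14, -10)
d · (e × f) = (-4)·(-6) + 4·(-14) + 5·(-10) = 24 - 56 - 50 = -82

-82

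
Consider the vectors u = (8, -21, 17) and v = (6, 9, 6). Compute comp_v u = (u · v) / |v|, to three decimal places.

-3.153

u · v = 8·6 + (-21)·9 + 17·6 = 48 - 189 + 102 = -39
|v| = √(36 + 81 + 36) = √153 ≈ 12.3693
comp_v u = -39 / √153 ≈ -3.153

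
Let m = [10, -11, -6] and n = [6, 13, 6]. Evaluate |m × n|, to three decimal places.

i: (-11)·6 - (-6)·13 = -66 - (-78) = 12
j: (-6)·6 - 10·6 = -36 - 60 = -96
k: 10·13 - (-11)·6 = 130 - (-66) = 196
m × n = (12, -96, 196)
|m × n| = √(12² + (-96)² + 196²) = √47776 ≈ 218.5772

218.577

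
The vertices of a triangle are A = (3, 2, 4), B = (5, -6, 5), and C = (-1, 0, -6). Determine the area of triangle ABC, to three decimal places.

45.486

AB = (2, -8, 1),  AC = (-4, -2, -10)
i: (-8)·(-10) - 1·(-2) = 80 - (-2) = 82
j: 1·(-4) - 2·(-10) = -4 - (-20) = 16
k: 2·(-2) - (-8)·(-4) = -4 - 32 = -36
AB × AC = (82, 16, -36)
|AB × AC| = √8276 ≈ 90.9725
area = ½ · 90.9725 ≈ 45.486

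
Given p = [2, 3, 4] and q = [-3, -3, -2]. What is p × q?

i: 3·(-2) - 4·(-3) = -6 - (-12) = 6
j: 4·(-3) - 2·(-2) = -12 - (-4) = -8
k: 2·(-3) - 3·(-3) = -6 - (-9) = 3
p × q = (6, -8, 3)

(6, -8, 3)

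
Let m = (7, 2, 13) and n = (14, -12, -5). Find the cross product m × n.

(146, 217, -112)

i: 2·(-5) - 13·(-12) = -10 - (-156) = 146
j: 13·14 - 7·(-5) = 182 - (-35) = 217
k: 7·(-12) - 2·14 = -84 - 28 = -112
m × n = (146, 217, -112)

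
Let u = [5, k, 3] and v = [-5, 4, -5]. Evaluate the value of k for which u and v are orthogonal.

10

u · v = 5·(-5) + k·4 + 3·(-5) = -40 + 4k
Set equal to 0: 4k = 40, so k = 10.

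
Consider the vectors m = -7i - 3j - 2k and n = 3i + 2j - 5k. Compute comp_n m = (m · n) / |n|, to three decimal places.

m · n = (-7)·3 + (-3)·2 + (-2)·(-5) = -21 - 6 + 10 = -17
|n| = √(9 + 4 + 25) = √38 ≈ 6.1644
comp_n m = -17 / √38 ≈ -2.758

-2.758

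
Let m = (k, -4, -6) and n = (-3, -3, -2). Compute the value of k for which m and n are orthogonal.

m · n = k·(-3) + (-4)·(-3) + (-6)·(-2) = 24 - 3k
Set equal to 0: -3k = -24, so k = 8.

8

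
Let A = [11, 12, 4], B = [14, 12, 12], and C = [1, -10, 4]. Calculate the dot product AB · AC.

-30

AB = B − A = (3, 0, 8)
AC = C − A = (-10, -22, 0)
AB · AC = 3·(-10) + 0·(-22) + 8·0 = -30 + 0 + 0 = -30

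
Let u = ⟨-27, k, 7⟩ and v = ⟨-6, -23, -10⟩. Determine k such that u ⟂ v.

4

u · v = (-27)·(-6) + k·(-23) + 7·(-10) = 92 - 23k
Set equal to 0: -23k = -92, so k = 4.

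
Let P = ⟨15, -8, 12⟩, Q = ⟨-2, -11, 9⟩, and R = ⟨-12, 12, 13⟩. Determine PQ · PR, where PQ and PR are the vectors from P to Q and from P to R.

PQ = Q − P = (-17, -3, -3)
PR = R − P = (-27, 20, 1)
PQ · PR = (-17)·(-27) + (-3)·20 + (-3)·1 = 459 - 60 - 3 = 396

396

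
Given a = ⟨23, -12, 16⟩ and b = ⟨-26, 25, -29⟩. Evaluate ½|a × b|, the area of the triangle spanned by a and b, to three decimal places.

183.626

i: (-12)·(-29) - 16·25 = 348 - 400 = -52
j: 16·(-26) - 23·(-29) = -416 - (-667) = 251
k: 23·25 - (-12)·(-26) = 575 - 312 = 263
a × b = (-52, 251, 263)
|a × b| = √((-52)² + 251² + 263²) = √134874 ≈ 367.2520
area = ½ · 367.2520 ≈ 183.626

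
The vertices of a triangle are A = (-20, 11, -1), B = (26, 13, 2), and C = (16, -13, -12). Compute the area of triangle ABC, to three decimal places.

AB = (46, 2, 3),  AC = (36, -24, -11)
i: 2·(-11) - 3·(-24) = -22 - (-72) = 50
j: 3·36 - 46·(-11) = 108 - (-506) = 614
k: 46·(-24) - 2·36 = -1104 - 72 = -1176
AB × AC = (50, 614, -1176)
|AB × AC| = √1762472 ≈ 1327.5813
area = ½ · 1327.5813 ≈ 663.791

663.791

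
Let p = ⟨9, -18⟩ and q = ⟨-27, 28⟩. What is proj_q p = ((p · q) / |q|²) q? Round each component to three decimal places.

(13.330, -13.824)

p · q = 9·(-27) + (-18)·28 = -243 - 504 = -747
|q|² = 729 + 784 = 1513
proj_q p = (-747/1513) · (-27, 28) ≈ (13.330, -13.824)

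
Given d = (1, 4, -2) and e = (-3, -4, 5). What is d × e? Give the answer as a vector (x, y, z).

i: 4·5 - (-2)·(-4) = 20 - 8 = 12
j: (-2)·(-3) - 1·5 = 6 - 5 = 1
k: 1·(-4) - 4·(-3) = -4 - (-12) = 8
d × e = (12, 1, 8)

(12, 1, 8)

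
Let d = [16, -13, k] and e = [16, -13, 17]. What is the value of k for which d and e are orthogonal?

-25

d · e = 16·16 + (-13)·(-13) + k·17 = 425 + 17k
Set equal to 0: 17k = -425, so k = -25.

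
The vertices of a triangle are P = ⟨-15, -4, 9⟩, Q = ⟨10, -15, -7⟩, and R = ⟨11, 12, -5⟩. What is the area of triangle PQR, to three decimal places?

PQ = (25, -11, -16),  PR = (26, 16, -14)
i: (-11)·(-14) - (-16)·16 = 154 - (-256) = 410
j: (-16)·26 - 25·(-14) = -416 - (-350) = -66
k: 25·16 - (-11)·26 = 400 - (-286) = 686
PQ × PR = (410, -66, 686)
|PQ × PR| = √643052 ≈ 801.9052
area = ½ · 801.9052 ≈ 400.953

400.953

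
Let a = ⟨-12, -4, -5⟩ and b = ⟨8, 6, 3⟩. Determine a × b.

i: (-4)·3 - (-5)·6 = -12 - (-30) = 18
j: (-5)·8 - (-12)·3 = -40 - (-36) = -4
k: (-12)·6 - (-4)·8 = -72 - (-32) = -40
a × b = (18, -4, -40)

(18, -4, -40)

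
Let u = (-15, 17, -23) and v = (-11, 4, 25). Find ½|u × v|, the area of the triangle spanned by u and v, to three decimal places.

411.644

i: 17·25 - (-23)·4 = 425 - (-92) = 517
j: (-23)·(-11) - (-15)·25 = 253 - (-375) = 628
k: (-15)·4 - 17·(-11) = -60 - (-187) = 127
u × v = (517, 628, 127)
|u × v| = √(517² + 628² + 127²) = √677802 ≈ 823.2873
area = ½ · 823.2873 ≈ 411.644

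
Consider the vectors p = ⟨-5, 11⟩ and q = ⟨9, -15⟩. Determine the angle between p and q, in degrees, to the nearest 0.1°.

173.5

p · q = (-5)·9 + 11·(-15) = -45 - 165 = -210
|p|² = 25 + 121 = 146,  |p| = √146 ≈ 12.083046
|q|² = 81 + 225 = 306,  |q| = √306 ≈ 17.492856
cos θ = -210 / (12.083046 · 17.492856) ≈ -0.99353
θ = arccos(-0.99353) ≈ 173.5°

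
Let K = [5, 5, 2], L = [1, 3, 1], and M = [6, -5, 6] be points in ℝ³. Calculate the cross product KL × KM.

KL = (-4, -2, -1)
KM = (1, -10, 4)
i: (-2)·4 - (-1)·(-10) = -8 - 10 = -18
j: (-1)·1 - (-4)·4 = -1 - (-16) = 15
k: (-4)·(-10) - (-2)·1 = 40 - (-2) = 42
KL × KM = (-18, 15, 42)

(-18, 15, 42)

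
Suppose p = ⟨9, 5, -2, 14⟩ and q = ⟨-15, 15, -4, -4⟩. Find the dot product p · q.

-108

p · q = 9·(-15) + 5·15 + (-2)·(-4) + 14·(-4) = -135 + 75 + 8 - 56 = -108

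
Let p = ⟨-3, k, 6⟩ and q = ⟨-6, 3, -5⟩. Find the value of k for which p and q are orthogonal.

p · q = (-3)·(-6) + k·3 + 6·(-5) = -12 + 3k
Set equal to 0: 3k = 12, so k = 4.

4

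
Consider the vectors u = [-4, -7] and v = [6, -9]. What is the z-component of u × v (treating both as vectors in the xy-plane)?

(-4)·(-9) - (-7)·6 = 36 - (-42) = 78

78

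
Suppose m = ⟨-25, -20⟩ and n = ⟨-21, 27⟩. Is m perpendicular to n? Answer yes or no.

m · n = (-25)·(-21) + (-20)·27 = 525 - 540 = -15
Nonzero, so the vectors are not orthogonal.

no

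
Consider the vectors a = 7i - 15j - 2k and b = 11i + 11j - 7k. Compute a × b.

i: (-15)·(-7) - (-2)·11 = 105 - (-22) = 127
j: (-2)·11 - 7·(-7) = -22 - (-49) = 27
k: 7·11 - (-15)·11 = 77 - (-165) = 242
a × b = (127, 27, 242)

(127, 27, 242)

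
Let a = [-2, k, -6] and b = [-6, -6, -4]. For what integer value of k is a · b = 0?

6

a · b = (-2)·(-6) + k·(-6) + (-6)·(-4) = 36 - 6k
Set equal to 0: -6k = -36, so k = 6.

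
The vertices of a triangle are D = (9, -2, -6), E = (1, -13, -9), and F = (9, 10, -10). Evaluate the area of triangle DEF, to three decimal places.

DE = (-8, -11, -3),  DF = (0, 12, -4)
i: (-11)·(-4) - (-3)·12 = 44 - (-36) = 80
j: (-3)·0 - (-8)·(-4) = 0 - 32 = -32
k: (-8)·12 - (-11)·0 = -96 - 0 = -96
DE × DF = (80, -32, -96)
|DE × DF| = √16640 ≈ 128.9961
area = ½ · 128.9961 ≈ 64.498

64.498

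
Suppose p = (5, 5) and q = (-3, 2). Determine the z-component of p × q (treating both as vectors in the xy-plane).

25

5·2 - 5·(-3) = 10 - (-15) = 25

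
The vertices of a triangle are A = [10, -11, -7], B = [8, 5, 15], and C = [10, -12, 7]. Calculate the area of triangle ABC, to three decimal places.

AB = (-2, 16, 22),  AC = (0, -1, 14)
i: 16·14 - 22·(-1) = 224 - (-22) = 246
j: 22·0 - (-2)·14 = 0 - (-28) = 28
k: (-2)·(-1) - 16·0 = 2 - 0 = 2
AB × AC = (246, 28, 2)
|AB × AC| = √61304 ≈ 247.5964
area = ½ · 247.5964 ≈ 123.798

123.798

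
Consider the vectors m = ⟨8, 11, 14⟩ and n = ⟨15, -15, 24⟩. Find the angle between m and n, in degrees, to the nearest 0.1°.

m · n = 8·15 + 11·(-15) + 14·24 = 120 - 165 + 336 = 291
|m|² = 64 + 121 + 196 = 381,  |m| = √381 ≈ 19.519221
|n|² = 225 + 225 + 576 = 1026,  |n| = √1026 ≈ 32.031235
cos θ = 291 / (19.519221 · 32.031235) ≈ 0.46543
θ = arccos(0.46543) ≈ 62.3°

62.3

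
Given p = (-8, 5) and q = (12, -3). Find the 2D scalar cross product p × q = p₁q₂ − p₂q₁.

(-8)·(-3) - 5·12 = 24 - 60 = -36

-36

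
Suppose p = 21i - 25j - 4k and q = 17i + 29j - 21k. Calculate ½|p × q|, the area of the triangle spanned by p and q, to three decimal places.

636.232

i: (-25)·(-21) - (-4)·29 = 525 - (-116) = 641
j: (-4)·17 - 21·(-21) = -68 - (-441) = 373
k: 21·29 - (-25)·17 = 609 - (-425) = 1034
p × q = (641, 373, 1034)
|p × q| = √(641² + 373² + 1034²) = √1619166 ≈ 1272.4645
area = ½ · 1272.4645 ≈ 636.232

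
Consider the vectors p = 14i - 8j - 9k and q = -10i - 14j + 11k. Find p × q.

(-214, -64, -276)

i: (-8)·11 - (-9)·(-14) = -88 - 126 = -214
j: (-9)·(-10) - 14·11 = 90 - 154 = -64
k: 14·(-14) - (-8)·(-10) = -196 - 80 = -276
p × q = (-214, -64, -276)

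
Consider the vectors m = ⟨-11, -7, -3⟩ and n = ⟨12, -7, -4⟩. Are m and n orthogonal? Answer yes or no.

no

m · n = (-11)·12 + (-7)·(-7) + (-3)·(-4) = -132 + 49 + 12 = -71
Nonzero, so the vectors are not orthogonal.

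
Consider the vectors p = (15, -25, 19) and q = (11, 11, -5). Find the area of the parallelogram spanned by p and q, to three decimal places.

i: (-25)·(-5) - 19·11 = 125 - 209 = -84
j: 19·11 - 15·(-5) = 209 - (-75) = 284
k: 15·11 - (-25)·11 = 165 - (-275) = 440
p × q = (-84, 284, 440)
|p × q| = √((-84)² + 284² + 440²) = √281312 ≈ 530.3885

530.389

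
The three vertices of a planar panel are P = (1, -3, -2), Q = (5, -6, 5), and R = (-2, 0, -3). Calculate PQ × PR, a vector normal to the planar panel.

(-18, -17, 3)

PQ = (4, -3, 7)
PR = (-3, 3, -1)
i: (-3)·(-1) - 7·3 = 3 - 21 = -18
j: 7·(-3) - 4·(-1) = -21 - (-4) = -17
k: 4·3 - (-3)·(-3) = 12 - 9 = 3
PQ × PR = (-18, -17, 3)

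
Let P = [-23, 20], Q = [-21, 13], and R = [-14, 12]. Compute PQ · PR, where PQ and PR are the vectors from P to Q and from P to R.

74

PQ = Q − P = (2, -7)
PR = R − P = (9, -8)
PQ · PR = 2·9 + (-7)·(-8) = 18 + 56 = 74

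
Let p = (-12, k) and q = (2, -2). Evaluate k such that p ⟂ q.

-12

p · q = (-12)·2 + k·(-2) = -24 - 2k
Set equal to 0: -2k = 24, so k = -12.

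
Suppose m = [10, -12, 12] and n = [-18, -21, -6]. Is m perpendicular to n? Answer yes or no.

m · n = 10·(-18) + (-12)·(-21) + 12·(-6) = -180 + 252 - 72 = 0
Zero, so the vectors are orthogonal.

yes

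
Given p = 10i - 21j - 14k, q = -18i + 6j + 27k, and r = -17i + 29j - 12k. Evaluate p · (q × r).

11505

q × r:
i: 6·(-12) - 27·29 = -72 - 783 = -855
j: 27·(-17) - (-18)·(-12) = -459 - 216 = -675
k: (-18)·29 - 6·(-17) = -522 - (-102) = -420
q × r = (-855, -675, -420)
p · (q × r) = 10·(-855) + (-21)·(-675) + (-14)·(-420) = -8550 + 14175 + 5880 = 11505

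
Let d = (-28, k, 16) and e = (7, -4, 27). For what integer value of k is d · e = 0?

59

d · e = (-28)·7 + k·(-4) + 16·27 = 236 - 4k
Set equal to 0: -4k = -236, so k = 59.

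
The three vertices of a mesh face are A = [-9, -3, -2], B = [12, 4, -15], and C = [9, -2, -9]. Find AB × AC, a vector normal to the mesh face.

(-36, -87, -105)

AB = (21, 7, -13)
AC = (18, 1, -7)
i: 7·(-7) - (-13)·1 = -49 - (-13) = -36
j: (-13)·18 - 21·(-7) = -234 - (-147) = -87
k: 21·1 - 7·18 = 21 - 126 = -105
AB × AC = (-36, -87, -105)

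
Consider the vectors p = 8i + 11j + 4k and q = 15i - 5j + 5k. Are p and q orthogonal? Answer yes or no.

no

p · q = 8·15 + 11·(-5) + 4·5 = 120 - 55 + 20 = 85
Nonzero, so the vectors are not orthogonal.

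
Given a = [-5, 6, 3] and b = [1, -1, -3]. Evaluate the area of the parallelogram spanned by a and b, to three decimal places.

i: 6·(-3) - 3·(-1) = -18 - (-3) = -15
j: 3·1 - (-5)·(-3) = 3 - 15 = -12
k: (-5)·(-1) - 6·1 = 5 - 6 = -1
a × b = (-15, -12, -1)
|a × b| = √((-15)² + (-12)² + (-1)²) = √370 ≈ 19.2354

19.235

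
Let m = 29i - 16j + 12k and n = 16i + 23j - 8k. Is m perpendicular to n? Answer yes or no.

m · n = 29·16 + (-16)·23 + 12·(-8) = 464 - 368 - 96 = 0
Zero, so the vectors are orthogonal.

yes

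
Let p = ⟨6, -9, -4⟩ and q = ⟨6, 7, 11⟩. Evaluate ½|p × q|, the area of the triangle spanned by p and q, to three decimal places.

74.761

i: (-9)·11 - (-4)·7 = -99 - (-28) = -71
j: (-4)·6 - 6·11 = -24 - 66 = -90
k: 6·7 - (-9)·6 = 42 - (-54) = 96
p × q = (-71, -90, 96)
|p × q| = √((-71)² + (-90)² + 96²) = √22357 ≈ 149.5226
area = ½ · 149.5226 ≈ 74.761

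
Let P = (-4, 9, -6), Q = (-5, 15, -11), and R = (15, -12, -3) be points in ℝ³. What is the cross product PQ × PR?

PQ = (-1, 6, -5)
PR = (19, -21, 3)
i: 6·3 - (-5)·(-21) = 18 - 105 = -87
j: (-5)·19 - (-1)·3 = -95 - (-3) = -92
k: (-1)·(-21) - 6·19 = 21 - 114 = -93
PQ × PR = (-87, -92, -93)

(-87, -92, -93)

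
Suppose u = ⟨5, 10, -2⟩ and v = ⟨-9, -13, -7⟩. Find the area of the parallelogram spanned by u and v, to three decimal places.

112.472

i: 10·(-7) - (-2)·(-13) = -70 - 26 = -96
j: (-2)·(-9) - 5·(-7) = 18 - (-35) = 53
k: 5·(-13) - 10·(-9) = -65 - (-90) = 25
u × v = (-96, 53, 25)
|u × v| = √((-96)² + 53² + 25²) = √12650 ≈ 112.4722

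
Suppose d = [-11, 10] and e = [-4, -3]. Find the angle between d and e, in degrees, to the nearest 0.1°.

79.1

d · e = (-11)·(-4) + 10·(-3) = 44 - 30 = 14
|d|² = 121 + 100 = 221,  |d| = √221 ≈ 14.866069
|e|² = 16 + 9 = 25,  |e| = √25 ≈ 5.000000
cos θ = 14 / (14.866069 · 5.000000) ≈ 0.18835
θ = arccos(0.18835) ≈ 79.1°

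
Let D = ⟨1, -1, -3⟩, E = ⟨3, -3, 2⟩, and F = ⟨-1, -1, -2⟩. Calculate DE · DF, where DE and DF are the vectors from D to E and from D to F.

1

DE = E − D = (2, -2, 5)
DF = F − D = (-2, 0, 1)
DE · DF = 2·(-2) + (-2)·0 + 5·1 = -4 + 0 + 5 = 1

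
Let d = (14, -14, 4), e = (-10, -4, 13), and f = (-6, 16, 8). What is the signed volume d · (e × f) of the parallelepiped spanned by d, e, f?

-4124

e × f:
i: (-4)·8 - 13·16 = -32 - 208 = -240
j: 13·(-6) - (-10)·8 = -78 - (-80) = 2
k: (-10)·16 - (-4)·(-6) = -160 - 24 = -184
e × f = (-240, 2, -184)
d · (e × f) = 14·(-240) + (-14)·2 + 4·(-184) = -3360 - 28 - 736 = -4124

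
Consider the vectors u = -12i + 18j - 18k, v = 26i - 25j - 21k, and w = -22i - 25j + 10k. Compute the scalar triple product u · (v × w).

v × w:
i: (-25)·10 - (-21)·(-25) = -250 - 525 = -775
j: (-21)·(-22) - 26·10 = 462 - 260 = 202
k: 26·(-25) - (-25)·(-22) = -650 - 550 = -1200
v × w = (-775, 202, -1200)
u · (v × w) = (-12)·(-775) + 18·202 + (-18)·(-1200) = 9300 + 3636 + 21600 = 34536

34536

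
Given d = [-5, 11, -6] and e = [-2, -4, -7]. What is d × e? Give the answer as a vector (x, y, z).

i: 11·(-7) - (-6)·(-4) = -77 - 24 = -101
j: (-6)·(-2) - (-5)·(-7) = 12 - 35 = -23
k: (-5)·(-4) - 11·(-2) = 20 - (-22) = 42
d × e = (-101, -23, 42)

(-101, -23, 42)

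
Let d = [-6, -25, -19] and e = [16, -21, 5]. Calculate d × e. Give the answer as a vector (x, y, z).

i: (-25)·5 - (-19)·(-21) = -125 - 399 = -524
j: (-19)·16 - (-6)·5 = -304 - (-30) = -274
k: (-6)·(-21) - (-25)·16 = 126 - (-400) = 526
d × e = (-524, -274, 526)

(-524, -274, 526)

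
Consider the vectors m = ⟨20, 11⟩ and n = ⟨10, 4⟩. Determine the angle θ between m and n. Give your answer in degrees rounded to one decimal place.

7.0

m · n = 20·10 + 11·4 = 200 + 44 = 244
|m|² = 400 + 121 = 521,  |m| = √521 ≈ 22.825424
|n|² = 100 + 16 = 116,  |n| = √116 ≈ 10.770330
cos θ = 244 / (22.825424 · 10.770330) ≈ 0.99253
θ = arccos(0.99253) ≈ 7.0°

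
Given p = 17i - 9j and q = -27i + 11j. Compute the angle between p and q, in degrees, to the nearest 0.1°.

174.3

p · q = 17·(-27) + (-9)·11 = -459 - 99 = -558
|p|² = 289 + 81 = 370,  |p| = √370 ≈ 19.235384
|q|² = 729 + 121 = 850,  |q| = √850 ≈ 29.154759
cos θ = -558 / (19.235384 · 29.154759) ≈ -0.99500
θ = arccos(-0.99500) ≈ 174.3°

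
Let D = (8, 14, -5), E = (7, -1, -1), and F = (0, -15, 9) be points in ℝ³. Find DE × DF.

DE = (-1, -15, 4)
DF = (-8, -29, 14)
i: (-15)·14 - 4·(-29) = -210 - (-116) = -94
j: 4·(-8) - (-1)·14 = -32 - (-14) = -18
k: (-1)·(-29) - (-15)·(-8) = 29 - 120 = -91
DE × DF = (-94, -18, -91)

(-94, -18, -91)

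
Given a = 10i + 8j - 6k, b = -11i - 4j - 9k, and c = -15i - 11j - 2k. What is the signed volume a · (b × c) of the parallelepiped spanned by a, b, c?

-372

b × c:
i: (-4)·(-2) - (-9)·(-11) = 8 - 99 = -91
j: (-9)·(-15) - (-11)·(-2) = 135 - 22 = 113
k: (-11)·(-11) - (-4)·(-15) = 121 - 60 = 61
b × c = (-91, 113, 61)
a · (b × c) = 10·(-91) + 8·113 + (-6)·61 = -910 + 904 - 366 = -372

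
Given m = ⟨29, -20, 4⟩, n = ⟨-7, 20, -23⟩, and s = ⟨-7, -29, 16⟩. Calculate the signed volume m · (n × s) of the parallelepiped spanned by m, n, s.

n × s:
i: 20·16 - (-23)·(-29) = 320 - 667 = -347
j: (-23)·(-7) - (-7)·16 = 161 - (-112) = 273
k: (-7)·(-29) - 20·(-7) = 203 - (-140) = 343
n × s = (-347, 273, 343)
m · (n × s) = 29·(-347) + (-20)·273 + 4·343 = -10063 - 5460 + 1372 = -14151

-14151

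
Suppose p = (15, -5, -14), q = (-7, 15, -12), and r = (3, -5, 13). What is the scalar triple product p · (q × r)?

q × r:
i: 15·13 - (-12)·(-5) = 195 - 60 = 135
j: (-12)·3 - (-7)·13 = -36 - (-91) = 55
k: (-7)·(-5) - 15·3 = 35 - 45 = -10
q × r = (135, 55, -10)
p · (q × r) = 15·135 + (-5)·55 + (-14)·(-10) = 2025 - 275 + 140 = 1890

1890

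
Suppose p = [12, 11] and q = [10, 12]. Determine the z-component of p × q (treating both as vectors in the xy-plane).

34

12·12 - 11·10 = 144 - 110 = 34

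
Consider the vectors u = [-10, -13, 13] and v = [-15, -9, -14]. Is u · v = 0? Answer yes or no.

u · v = (-10)·(-15) + (-13)·(-9) + 13·(-14) = 150 + 117 - 182 = 85
Nonzero, so the vectors are not orthogonal.

no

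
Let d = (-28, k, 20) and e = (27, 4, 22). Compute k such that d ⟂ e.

79

d · e = (-28)·27 + k·4 + 20·22 = -316 + 4k
Set equal to 0: 4k = 316, so k = 79.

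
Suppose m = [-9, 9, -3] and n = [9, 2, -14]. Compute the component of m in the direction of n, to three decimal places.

-1.253

m · n = (-9)·9 + 9·2 + (-3)·(-14) = -81 + 18 + 42 = -21
|n| = √(81 + 4 + 196) = √281 ≈ 16.7631
comp_n m = -21 / √281 ≈ -1.253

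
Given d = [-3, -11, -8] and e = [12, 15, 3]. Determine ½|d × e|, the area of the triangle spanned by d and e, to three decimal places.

i: (-11)·3 - (-8)·15 = -33 - (-120) = 87
j: (-8)·12 - (-3)·3 = -96 - (-9) = -87
k: (-3)·15 - (-11)·12 = -45 - (-132) = 87
d × e = (87, -87, 87)
|d × e| = √(87² + (-87)² + 87²) = √22707 ≈ 150.6884
area = ½ · 150.6884 ≈ 75.344

75.344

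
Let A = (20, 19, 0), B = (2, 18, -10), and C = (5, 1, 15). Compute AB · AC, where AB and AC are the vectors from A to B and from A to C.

AB = B − A = (-18, -1, -10)
AC = C − A = (-15, -18, 15)
AB · AC = (-18)·(-15) + (-1)·(-18) + (-10)·15 = 270 + 18 - 150 = 138

138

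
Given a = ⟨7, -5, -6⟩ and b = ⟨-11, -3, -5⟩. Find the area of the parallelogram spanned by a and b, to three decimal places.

i: (-5)·(-5) - (-6)·(-3) = 25 - 18 = 7
j: (-6)·(-11) - 7·(-5) = 66 - (-35) = 101
k: 7·(-3) - (-5)·(-11) = -21 - 55 = -76
a × b = (7, 101, -76)
|a × b| = √(7² + 101² + (-76)²) = √16026 ≈ 126.5938

126.594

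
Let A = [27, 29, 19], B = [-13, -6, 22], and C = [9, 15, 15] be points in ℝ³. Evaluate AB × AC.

AB = (-40, -35, 3)
AC = (-18, -14, -4)
i: (-35)·(-4) - 3·(-14) = 140 - (-42) = 182
j: 3·(-18) - (-40)·(-4) = -54 - 160 = -214
k: (-40)·(-14) - (-35)·(-18) = 560 - 630 = -70
AB × AC = (182, -214, -70)

(182, -214, -70)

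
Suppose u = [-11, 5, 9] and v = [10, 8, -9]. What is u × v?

(-117, -9, -138)

i: 5·(-9) - 9·8 = -45 - 72 = -117
j: 9·10 - (-11)·(-9) = 90 - 99 = -9
k: (-11)·8 - 5·10 = -88 - 50 = -138
u × v = (-117, -9, -138)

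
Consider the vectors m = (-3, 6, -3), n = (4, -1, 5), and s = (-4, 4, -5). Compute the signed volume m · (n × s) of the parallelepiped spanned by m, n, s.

9

n × s:
i: (-1)·(-5) - 5·4 = 5 - 20 = -15
j: 5·(-4) - 4·(-5) = -20 - (-20) = 0
k: 4·4 - (-1)·(-4) = 16 - 4 = 12
n × s = (-15, 0, 12)
m · (n × s) = (-3)·(-15) + 6·0 + (-3)·12 = 45 + 0 - 36 = 9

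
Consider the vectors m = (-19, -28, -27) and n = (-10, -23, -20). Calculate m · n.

m · n = (-19)·(-10) + (-28)·(-23) + (-27)·(-20) = 190 + 644 + 540 = 1374

1374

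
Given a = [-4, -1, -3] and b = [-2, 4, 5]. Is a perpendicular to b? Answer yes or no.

a · b = (-4)·(-2) + (-1)·4 + (-3)·5 = 8 - 4 - 15 = -11
Nonzero, so the vectors are not orthogonal.

no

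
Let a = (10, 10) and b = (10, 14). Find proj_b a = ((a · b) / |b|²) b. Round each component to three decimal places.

a · b = 10·10 + 10·14 = 100 + 140 = 240
|b|² = 100 + 196 = 296
proj_b a = (240/296) · (10, 14) ≈ (8.108, 11.351)

(8.108, 11.351)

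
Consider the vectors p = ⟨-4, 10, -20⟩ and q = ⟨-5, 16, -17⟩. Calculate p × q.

i: 10·(-17) - (-20)·16 = -170 - (-320) = 150
j: (-20)·(-5) - (-4)·(-17) = 100 - 68 = 32
k: (-4)·16 - 10·(-5) = -64 - (-50) = -14
p × q = (150, 32, -14)

(150, 32, -14)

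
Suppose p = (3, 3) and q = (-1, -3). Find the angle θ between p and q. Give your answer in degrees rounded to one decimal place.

p · q = 3·(-1) + 3·(-3) = -3 - 9 = -12
|p|² = 9 + 9 = 18,  |p| = √18 ≈ 4.242641
|q|² = 1 + 9 = 10,  |q| = √10 ≈ 3.162278
cos θ = -12 / (4.242641 · 3.162278) ≈ -0.89443
θ = arccos(-0.89443) ≈ 153.4°

153.4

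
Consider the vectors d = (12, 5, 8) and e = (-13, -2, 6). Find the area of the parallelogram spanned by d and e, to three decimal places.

i: 5·6 - 8·(-2) = 30 - (-16) = 46
j: 8·(-13) - 12·6 = -104 - 72 = -176
k: 12·(-2) - 5·(-13) = -24 - (-65) = 41
d × e = (46, -176, 41)
|d × e| = √(46² + (-176)² + 41²) = √34773 ≈ 186.4752

186.475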